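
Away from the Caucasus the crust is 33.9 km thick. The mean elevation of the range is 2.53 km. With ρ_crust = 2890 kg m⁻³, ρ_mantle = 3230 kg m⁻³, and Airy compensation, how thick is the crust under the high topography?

57.9 km

Root depth r = h ρ_c / (ρ_m − ρ_c) = 2.53 km × 2890 / 340 = 21.5 km.
Total thickness = T + h + r = 33.9 km + 2.53 km + 21.5 km = 57.9 km.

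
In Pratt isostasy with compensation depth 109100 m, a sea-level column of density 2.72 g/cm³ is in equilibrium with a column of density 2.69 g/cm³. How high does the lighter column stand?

ρ_ref D = ρ (D + h) → h = D (ρ_ref − ρ)/ρ.
h = 109100 m × (2.72 − 2.69)/2.69 = 1220 m.

1220 m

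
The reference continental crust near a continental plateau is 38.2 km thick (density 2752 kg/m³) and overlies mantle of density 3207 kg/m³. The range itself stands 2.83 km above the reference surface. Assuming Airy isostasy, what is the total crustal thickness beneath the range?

Root depth r = h ρ_c / (ρ_m − ρ_c) = 2.83 km × 2752 / 455 = 17.12 km.
Total thickness = T + h + r = 38.2 km + 2.83 km + 17.12 km = 58.1 km.

58.1 km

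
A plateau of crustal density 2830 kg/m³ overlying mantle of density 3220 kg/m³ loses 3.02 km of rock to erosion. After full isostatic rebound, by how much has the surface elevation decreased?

Rebound u = e ρ_c/ρ_m = 3.02 km × 2830/3220 = 2.654 km.
Net surface drop = e − u = 3.02 km − 2.654 km = e (ρ_m − ρ_c)/ρ_m = 0.366 km.

0.366 km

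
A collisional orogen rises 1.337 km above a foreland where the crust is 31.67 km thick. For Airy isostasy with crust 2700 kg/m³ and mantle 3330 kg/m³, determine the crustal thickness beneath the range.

38.7 km

Root depth r = h ρ_c / (ρ_m − ρ_c) = 1.337 km × 2700 / 630 = 5.73 km.
Total thickness = T + h + r = 31.67 km + 1.337 km + 5.73 km = 38.7 km.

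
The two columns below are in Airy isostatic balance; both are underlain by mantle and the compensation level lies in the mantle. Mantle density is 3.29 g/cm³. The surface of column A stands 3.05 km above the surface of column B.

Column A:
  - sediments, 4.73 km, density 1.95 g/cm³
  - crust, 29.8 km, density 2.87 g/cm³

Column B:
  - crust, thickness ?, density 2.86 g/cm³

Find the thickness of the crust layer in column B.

Take the compensation level at the base of the deeper column (depth z_c below the surface of column A) and equate Σ ρ_i t_i down to z_c; mantle fills any gap and the z_c terms cancel.
Column A: 4.73×1.95 + 29.8×2.87 + (z_c − 34.53)×3.29
Column B: 3.05×0 + x×2.86 + (z_c − 3.05 − 0 − x)×3.29
The z_c×3.29 term appears on both sides and cancels. Collect the known terms of each column as K = Σ(ρt)_known − 3.29 × (depth of known layers): K_A = 94.7495 − 3.29×34.53 = −18.8542; K_B = 0 − 3.29×(3.05 + 0) = −10.0345.
Balance: K_A = K_B − x×(3.29 − 2.86), so x = (K_B − K_A)/(3.29 − 2.86) = 8.8197/0.43 = 20.5 km.

20.5 km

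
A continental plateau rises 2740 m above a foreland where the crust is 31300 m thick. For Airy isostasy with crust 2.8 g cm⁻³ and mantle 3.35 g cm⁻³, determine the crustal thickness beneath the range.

Root depth r = h ρ_c / (ρ_m − ρ_c) = 2740 m × 2.8 / 0.55 = 13950 m.
Total thickness = T + h + r = 31300 m + 2740 m + 13950 m = 48000 m.

48000 m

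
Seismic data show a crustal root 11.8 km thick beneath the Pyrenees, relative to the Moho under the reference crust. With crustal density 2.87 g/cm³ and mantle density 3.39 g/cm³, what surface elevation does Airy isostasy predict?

2.14 km

For local isostatic compensation: ρ_c h = (ρ_m − ρ_c) r.
h = r (ρ_m − ρ_c) / ρ_c = 11.8 km × (3.39 − 2.87) / 2.87 = 2.14 km.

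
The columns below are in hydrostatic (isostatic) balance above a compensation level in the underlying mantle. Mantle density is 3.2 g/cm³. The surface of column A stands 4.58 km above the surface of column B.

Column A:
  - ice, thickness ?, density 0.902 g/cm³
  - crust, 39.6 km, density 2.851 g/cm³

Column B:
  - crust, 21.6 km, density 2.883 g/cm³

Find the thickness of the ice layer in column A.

3.34 km

Take the compensation level at the base of the deeper column (depth z_c below the surface of column A) and equate Σ ρ_i t_i down to z_c; mantle fills any gap and the z_c terms cancel.
Column A: x×0.902 + 39.6×2.851 + (z_c − 39.6 − x)×3.2
Column B: 4.58×0 + 21.6×2.883 + (z_c − 4.58 − 21.6)×3.2
The z_c×3.2 term appears on both sides and cancels. Collect the known terms of each column as K = Σ(ρt)_known − 3.2 × (depth of known layers): K_A = 112.8996 − 3.2×39.6 = −13.8204; K_B = 62.2728 − 3.2×(4.58 + 21.6) = −21.5032.
Balance: K_A − x×(3.2 − 0.902) = K_B, so x = (K_A − K_B)/(3.2 − 0.902) = 7.6828/2.298 = 3.34 km.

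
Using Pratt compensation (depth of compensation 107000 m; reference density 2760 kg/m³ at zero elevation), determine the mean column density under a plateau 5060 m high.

Pratt balance: ρ_ref D = ρ (D + h).
ρ = ρ_ref D/(D + h) = 2760 × 107000 m/(107000 m + 5060 m) = 2640 kg/m³.

2640 kg/m³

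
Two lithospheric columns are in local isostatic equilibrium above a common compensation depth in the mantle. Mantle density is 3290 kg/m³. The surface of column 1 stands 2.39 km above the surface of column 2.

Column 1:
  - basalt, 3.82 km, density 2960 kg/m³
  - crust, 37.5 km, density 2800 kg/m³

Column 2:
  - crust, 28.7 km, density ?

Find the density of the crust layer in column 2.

2880 kg/m³

Take the compensation level at the base of the deeper column (depth z_c below the surface of column 1) and equate Σ ρ_i t_i down to z_c; mantle fills any gap and the z_c terms cancel.
Column 1: 3.82×2960 + 37.5×2800 + (z_c − 41.32)×3290
Column 2: 2.39×0 + 28.7×ρ + (z_c − 2.39 − 28.7)×3290
The z_c×3290 term appears on both sides and cancels. Collect the known terms of each column as K = Σ(ρt)_known − 3290 × (depth of known layers): K_1 = 116307.2 − 3290×41.32 = −19635.6; K_2 = 0 − 3290×(2.39 + 28.7) = −102286.1.
Balance: K_1 = K_2 + 28.7×ρ, so ρ = (K_1 − K_2)/28.7 = 82650.5/28.7 = 2880 kg/m³.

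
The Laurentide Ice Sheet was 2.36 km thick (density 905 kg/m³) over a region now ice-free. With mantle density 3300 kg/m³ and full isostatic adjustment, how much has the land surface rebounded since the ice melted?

Removing the load lets mantle flow back in; uplift u satisfies ρ_ice t = ρ_m u.
u = t ρ_ice/ρ_m = 2.36 km × 905/3300 = 0.647 km.

0.647 km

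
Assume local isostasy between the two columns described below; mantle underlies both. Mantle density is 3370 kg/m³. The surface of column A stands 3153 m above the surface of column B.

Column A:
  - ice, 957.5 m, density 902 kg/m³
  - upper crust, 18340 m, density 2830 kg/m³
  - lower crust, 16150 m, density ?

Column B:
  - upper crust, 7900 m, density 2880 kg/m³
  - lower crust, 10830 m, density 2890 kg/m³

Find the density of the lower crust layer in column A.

Take the compensation level at the base of the deeper column (depth z_c below the surface of column A) and equate Σ ρ_i t_i down to z_c; mantle fills any gap and the z_c terms cancel.
Column A: 957.5×902 + 18340×2830 + 16150×ρ + (z_c − 35447.5)×3370
Column B: 3153×0 + 7900×2880 + 10830×2890 + (z_c − 3153 − 18730)×3370
The z_c×3370 term appears on both sides and cancels. Collect the known terms of each column as K = Σ(ρt)_known − 3370 × (depth of known layers): K_A = 52765865 − 3370×35447.5 = −66692210; K_B = 54050700 − 3370×(3153 + 18730) = −19695010.
Balance: K_A + 16150×ρ = K_B, so ρ = (K_B − K_A)/16150 = 46997200/16150 = 2910 kg/m³.

2910 kg/m³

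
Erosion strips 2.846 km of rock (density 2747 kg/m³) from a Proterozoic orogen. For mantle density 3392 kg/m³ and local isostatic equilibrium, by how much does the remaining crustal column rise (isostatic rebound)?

Unloading: uplift u = e ρ_c/ρ_m = 2.846 km × 2747/3392 = 2.3 km.

2.3 km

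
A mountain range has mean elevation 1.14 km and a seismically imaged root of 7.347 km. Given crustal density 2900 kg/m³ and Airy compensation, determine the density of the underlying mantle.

Airy balance: ρ_c h = (ρ_m − ρ_c) r → ρ_m = ρ_c (1 + h/r).
ρ_m = 2900 × (1 + 1.14 km/7.347 km) = 3350 kg/m³.

3350 kg/m³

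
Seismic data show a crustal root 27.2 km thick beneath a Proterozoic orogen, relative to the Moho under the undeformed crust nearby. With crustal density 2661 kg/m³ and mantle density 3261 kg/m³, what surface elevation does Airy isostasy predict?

6.13 km

By Archimedes' principle applied to the lithosphere: ρ_c h = (ρ_m − ρ_c) r.
h = r (ρ_m − ρ_c) / ρ_c = 27.2 km × (3261 − 2661) / 2661 = 6.13 km.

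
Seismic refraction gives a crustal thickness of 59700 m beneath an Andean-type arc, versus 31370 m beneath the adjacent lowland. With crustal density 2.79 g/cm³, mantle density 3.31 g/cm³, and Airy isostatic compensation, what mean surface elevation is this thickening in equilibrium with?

4450 m

Excess crust Δ = 59700 m − 31370 m = 28330 m, split between elevation h and root r with h + r = Δ.
Airy balance ρ_c h = (ρ_m − ρ_c) r gives r = h ρ_c/(ρ_m − ρ_c), so h (1 + ρ_c/(ρ_m − ρ_c)) = Δ, i.e. h = Δ (ρ_m − ρ_c)/ρ_m.
h = 28330 m × 0.52/3.31 = 4450 m.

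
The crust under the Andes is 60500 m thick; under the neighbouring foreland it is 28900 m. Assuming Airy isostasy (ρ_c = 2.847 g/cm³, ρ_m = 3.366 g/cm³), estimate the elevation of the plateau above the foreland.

Excess crust Δ = 60500 m − 28900 m = 31600 m, split between elevation h and root r with h + r = Δ.
Airy balance ρ_c h = (ρ_m − ρ_c) r gives r = h ρ_c/(ρ_m − ρ_c), so h (1 + ρ_c/(ρ_m − ρ_c)) = Δ, i.e. h = Δ (ρ_m − ρ_c)/ρ_m.
h = 31600 m × 0.519/3.366 = 4870 m.

4870 m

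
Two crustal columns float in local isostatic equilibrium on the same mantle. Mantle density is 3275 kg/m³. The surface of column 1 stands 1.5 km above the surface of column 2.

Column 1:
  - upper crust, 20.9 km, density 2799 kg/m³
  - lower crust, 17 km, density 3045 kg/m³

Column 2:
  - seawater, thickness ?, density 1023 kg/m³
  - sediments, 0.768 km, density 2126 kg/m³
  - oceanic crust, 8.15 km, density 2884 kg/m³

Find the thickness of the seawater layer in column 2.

Take the compensation level at the base of the deeper column (depth z_c below the surface of column 1) and equate Σ ρ_i t_i down to z_c; mantle fills any gap and the z_c terms cancel.
Column 1: 20.9×2799 + 17×3045 + (z_c − 37.9)×3275
Column 2: 1.5×0 + x×1023 + 0.768×2126 + 8.15×2884 + (z_c − 1.5 − 8.918 − x)×3275
The z_c×3275 term appears on both sides and cancels. Collect the known terms of each column as K = Σ(ρt)_known − 3275 × (depth of known layers): K_1 = 110264.1 − 3275×37.9 = −13858.4; K_2 = 25137.368 − 3275×(1.5 + 8.918) = −8981.582.
Balance: K_1 = K_2 − x×(3275 − 1023), so x = (K_2 − K_1)/(3275 − 1023) = 4876.82/2252 = 2.17 km.

2.17 km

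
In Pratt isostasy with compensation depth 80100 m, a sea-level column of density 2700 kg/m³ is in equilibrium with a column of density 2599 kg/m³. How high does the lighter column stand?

3110 m

ρ_ref D = ρ (D + h) → h = D (ρ_ref − ρ)/ρ.
h = 80100 m × (2700 − 2599)/2599 = 3110 m.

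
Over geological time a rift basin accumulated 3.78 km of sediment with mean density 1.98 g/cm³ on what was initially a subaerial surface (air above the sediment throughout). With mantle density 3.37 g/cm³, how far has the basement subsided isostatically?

2.22 km

Subaerial load: s = t ρ_sed / ρ_m = 3.78 km × 1.98/3.37 = 2.22 km.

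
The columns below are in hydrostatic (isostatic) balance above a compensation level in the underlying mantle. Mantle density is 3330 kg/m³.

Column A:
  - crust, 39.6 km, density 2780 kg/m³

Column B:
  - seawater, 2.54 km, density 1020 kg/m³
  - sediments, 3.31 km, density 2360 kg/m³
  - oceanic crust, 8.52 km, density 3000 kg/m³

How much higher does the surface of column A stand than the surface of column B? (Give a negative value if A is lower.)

2.97 km

For any compensation level in the mantle, the mantle terms cancel and isostasy reduces to e = (Σt_A − Σt_B) − (Σ(ρt)_A − Σ(ρt)_B) / ρ_m.
Σt_A = 39.6 km; Σt_B = 14.37 km; Σ(ρt)_A = 110088; Σ(ρt)_B = 35962.4 (in km·kg/m³).
e = (39.6 − 14.37) − (110088 − 35962.4) / 3330 = 2.97 km.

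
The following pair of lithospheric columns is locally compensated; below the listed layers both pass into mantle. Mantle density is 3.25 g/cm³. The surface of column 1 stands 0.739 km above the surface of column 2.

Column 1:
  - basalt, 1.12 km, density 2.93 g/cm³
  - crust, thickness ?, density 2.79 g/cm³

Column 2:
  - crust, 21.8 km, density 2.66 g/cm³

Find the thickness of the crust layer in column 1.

Take the compensation level at the base of the deeper column (depth z_c below the surface of column 1) and equate Σ ρ_i t_i down to z_c; mantle fills any gap and the z_c terms cancel.
Column 1: 1.12×2.93 + x×2.79 + (z_c − 1.12 − x)×3.25
Column 2: 0.739×0 + 21.8×2.66 + (z_c − 0.739 − 21.8)×3.25
The z_c×3.25 term appears on both sides and cancels. Collect the known terms of each column as K = Σ(ρt)_known − 3.25 × (depth of known layers): K_1 = 3.2816 − 3.25×1.12 = −0.3584; K_2 = 57.988 − 3.25×(0.739 + 21.8) = −15.26375.
Balance: K_1 − x×(3.25 − 2.79) = K_2, so x = (K_1 − K_2)/(3.25 − 2.79) = 14.9053/0.46 = 32.4 km.

32.4 km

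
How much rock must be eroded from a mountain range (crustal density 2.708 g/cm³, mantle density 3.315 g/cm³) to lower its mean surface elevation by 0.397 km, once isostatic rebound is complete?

2.17 km

Net drop Δ = e − u = e − e ρ_c/ρ_m = e (ρ_m − ρ_c)/ρ_m.
e = Δ ρ_m/(ρ_m − ρ_c) = 0.397 km × 3.315/0.607 = 2.17 km.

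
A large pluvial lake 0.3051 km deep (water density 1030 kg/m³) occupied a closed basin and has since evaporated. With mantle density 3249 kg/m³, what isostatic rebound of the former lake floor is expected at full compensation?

0.0967 km

u = d ρ_w/ρ_m = 0.3051 km × 1030/3249 = 0.0967 km.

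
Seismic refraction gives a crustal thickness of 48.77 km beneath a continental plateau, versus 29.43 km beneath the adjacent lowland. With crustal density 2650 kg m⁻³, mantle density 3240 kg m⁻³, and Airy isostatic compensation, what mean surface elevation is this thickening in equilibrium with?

3.52 km

Excess crust Δ = 48.77 km − 29.43 km = 19.34 km, split between elevation h and root r with h + r = Δ.
Airy balance ρ_c h = (ρ_m − ρ_c) r gives r = h ρ_c/(ρ_m − ρ_c), so h (1 + ρ_c/(ρ_m − ρ_c)) = Δ, i.e. h = Δ (ρ_m − ρ_c)/ρ_m.
h = 19.34 km × 590/3240 = 3.52 km.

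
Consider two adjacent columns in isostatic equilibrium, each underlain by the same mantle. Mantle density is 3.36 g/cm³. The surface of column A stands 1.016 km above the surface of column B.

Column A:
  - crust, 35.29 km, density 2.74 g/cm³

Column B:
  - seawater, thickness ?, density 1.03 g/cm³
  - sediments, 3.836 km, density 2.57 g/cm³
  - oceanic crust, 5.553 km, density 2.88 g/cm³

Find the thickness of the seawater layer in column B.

5.48 km

Take the compensation level at the base of the deeper column (depth z_c below the surface of column A) and equate Σ ρ_i t_i down to z_c; mantle fills any gap and the z_c terms cancel.
Column A: 35.29×2.74 + (z_c − 35.29)×3.36
Column B: 1.016×0 + x×1.03 + 3.836×2.57 + 5.553×2.88 + (z_c − 1.016 − 9.389 − x)×3.36
The z_c×3.36 term appears on both sides and cancels. Collect the known terms of each column as K = Σ(ρt)_known − 3.36 × (depth of known layers): K_A = 96.6946 − 3.36×35.29 = −21.8798; K_B = 25.85116 − 3.36×(1.016 + 9.389) = −9.10964.
Balance: K_A = K_B − x×(3.36 − 1.03), so x = (K_B − K_A)/(3.36 − 1.03) = 12.7702/2.33 = 5.48 km.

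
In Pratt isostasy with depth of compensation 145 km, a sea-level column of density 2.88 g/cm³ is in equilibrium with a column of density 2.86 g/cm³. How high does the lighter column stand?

1.01 km

ρ_ref D = ρ (D + h) → h = D (ρ_ref − ρ)/ρ.
h = 145 km × (2.88 − 2.86)/2.86 = 1.01 km.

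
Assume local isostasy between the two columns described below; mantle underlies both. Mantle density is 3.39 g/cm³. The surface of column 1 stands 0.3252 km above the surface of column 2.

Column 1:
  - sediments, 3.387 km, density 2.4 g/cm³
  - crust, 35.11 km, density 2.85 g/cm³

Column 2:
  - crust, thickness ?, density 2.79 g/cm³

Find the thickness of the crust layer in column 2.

35.4 km

Take the compensation level at the base of the deeper column (depth z_c below the surface of column 1) and equate Σ ρ_i t_i down to z_c; mantle fills any gap and the z_c terms cancel.
Column 1: 3.387×2.4 + 35.11×2.85 + (z_c − 38.497)×3.39
Column 2: 0.3252×0 + x×2.79 + (z_c − 0.3252 − 0 − x)×3.39
The z_c×3.39 term appears on both sides and cancels. Collect the known terms of each column as K = Σ(ρt)_known − 3.39 × (depth of known layers): K_1 = 108.1923 − 3.39×38.497 = −22.31253; K_2 = 0 − 3.39×(0.3252 + 0) = −1.102428.
Balance: K_1 = K_2 − x×(3.39 − 2.79), so x = (K_2 − K_1)/(3.39 − 2.79) = 21.2101/0.6 = 35.4 km.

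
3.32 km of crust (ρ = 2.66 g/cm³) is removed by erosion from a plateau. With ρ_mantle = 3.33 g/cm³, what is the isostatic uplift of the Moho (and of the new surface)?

Unloading: uplift u = e ρ_c/ρ_m = 3.32 km × 2.66/3.33 = 2.65 km.

2.65 km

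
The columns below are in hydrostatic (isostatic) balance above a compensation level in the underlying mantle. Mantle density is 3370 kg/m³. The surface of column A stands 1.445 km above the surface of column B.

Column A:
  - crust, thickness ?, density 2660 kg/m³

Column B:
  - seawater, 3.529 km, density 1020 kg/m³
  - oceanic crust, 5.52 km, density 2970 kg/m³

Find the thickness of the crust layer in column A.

Take the compensation level at the base of the deeper column (depth z_c below the surface of column A) and equate Σ ρ_i t_i down to z_c; mantle fills any gap and the z_c terms cancel.
Column A: x×2660 + (z_c − 0 − x)×3370
Column B: 1.445×0 + 3.529×1020 + 5.52×2970 + (z_c − 1.445 − 9.049)×3370
The z_c×3370 term appears on both sides and cancels. Collect the known terms of each column as K = Σ(ρt)_known − 3370 × (depth of known layers): K_A = 0 − 3370×0 = 0; K_B = 19993.98 − 3370×(1.445 + 9.049) = −15370.8.
Balance: K_A − x×(3370 − 2660) = K_B, so x = (K_A − K_B)/(3370 − 2660) = 15370.8/710 = 21.6 km.

21.6 km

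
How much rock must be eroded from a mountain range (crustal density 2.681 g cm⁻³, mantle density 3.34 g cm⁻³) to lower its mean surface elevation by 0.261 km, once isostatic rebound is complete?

1.32 km

Net drop Δ = e − u = e − e ρ_c/ρ_m = e (ρ_m − ρ_c)/ρ_m.
e = Δ ρ_m/(ρ_m − ρ_c) = 0.261 km × 3.34/0.659 = 1.32 km.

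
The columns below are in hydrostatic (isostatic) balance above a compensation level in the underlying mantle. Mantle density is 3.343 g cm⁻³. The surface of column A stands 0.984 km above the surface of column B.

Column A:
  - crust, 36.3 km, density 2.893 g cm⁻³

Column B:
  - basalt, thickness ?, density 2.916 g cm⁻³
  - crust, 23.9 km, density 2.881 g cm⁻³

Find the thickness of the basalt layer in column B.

Take the compensation level at the base of the deeper column (depth z_c below the surface of column A) and equate Σ ρ_i t_i down to z_c; mantle fills any gap and the z_c terms cancel.
Column A: 36.3×2.893 + (z_c − 36.3)×3.343
Column B: 0.984×0 + x×2.916 + 23.9×2.881 + (z_c − 0.984 − 23.9 − x)×3.343
The z_c×3.343 term appears on both sides and cancels. Collect the known terms of each column as K = Σ(ρt)_known − 3.343 × (depth of known layers): K_A = 105.0159 − 3.343×36.3 = −16.335; K_B = 68.8559 − 3.343×(0.984 + 23.9) = −14.331312.
Balance: K_A = K_B − x×(3.343 − 2.916), so x = (K_B − K_A)/(3.343 − 2.916) = 2.00369/0.427 = 4.69 km.

4.69 km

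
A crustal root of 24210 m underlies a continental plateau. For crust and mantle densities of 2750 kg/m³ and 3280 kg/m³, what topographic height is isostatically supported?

For local isostatic compensation: ρ_c h = (ρ_m − ρ_c) r.
h = r (ρ_m − ρ_c) / ρ_c = 24210 m × (3280 − 2750) / 2750 = 4670 m.

4670 m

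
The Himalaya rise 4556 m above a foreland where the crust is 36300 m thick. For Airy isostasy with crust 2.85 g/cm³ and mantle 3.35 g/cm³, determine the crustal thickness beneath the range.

Root depth r = h ρ_c / (ρ_m − ρ_c) = 4556 m × 2.85 / 0.5 = 25970 m.
Total thickness = T + h + r = 36300 m + 4556 m + 25970 m = 66800 m.

66800 m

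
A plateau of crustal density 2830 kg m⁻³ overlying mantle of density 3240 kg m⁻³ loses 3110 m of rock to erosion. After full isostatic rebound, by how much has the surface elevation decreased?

394 m

Rebound u = e ρ_c/ρ_m = 3110 m × 2830/3240 = 2716 m.
Net surface drop = e − u = 3110 m − 2716 m = e (ρ_m − ρ_c)/ρ_m = 394 m.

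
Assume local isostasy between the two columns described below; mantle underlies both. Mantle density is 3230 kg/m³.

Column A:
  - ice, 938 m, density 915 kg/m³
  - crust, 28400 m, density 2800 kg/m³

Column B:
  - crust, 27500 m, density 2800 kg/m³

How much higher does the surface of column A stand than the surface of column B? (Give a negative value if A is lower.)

792 m

For any compensation level in the mantle, the mantle terms cancel and isostasy reduces to e = (Σt_A − Σt_B) − (Σ(ρt)_A − Σ(ρt)_B) / ρ_m.
Σt_A = 29338 m; Σt_B = 27500 m; Σ(ρt)_A = 80378270; Σ(ρt)_B = 77000000 (in m·kg/m³).
e = (29338 − 27500) − (80378270 − 77000000) / 3230 = 792 m.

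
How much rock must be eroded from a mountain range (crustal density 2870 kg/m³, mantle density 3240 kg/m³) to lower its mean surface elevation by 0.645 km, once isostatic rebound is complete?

Net drop Δ = e − u = e − e ρ_c/ρ_m = e (ρ_m − ρ_c)/ρ_m.
e = Δ ρ_m/(ρ_m − ρ_c) = 0.645 km × 3240/370 = 5.65 km.

5.65 km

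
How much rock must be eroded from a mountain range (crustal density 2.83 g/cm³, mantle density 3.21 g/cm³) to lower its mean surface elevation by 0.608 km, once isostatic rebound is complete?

Net drop Δ = e − u = e − e ρ_c/ρ_m = e (ρ_m − ρ_c)/ρ_m.
e = Δ ρ_m/(ρ_m − ρ_c) = 0.608 km × 3.21/0.38 = 5.14 km.

5.14 km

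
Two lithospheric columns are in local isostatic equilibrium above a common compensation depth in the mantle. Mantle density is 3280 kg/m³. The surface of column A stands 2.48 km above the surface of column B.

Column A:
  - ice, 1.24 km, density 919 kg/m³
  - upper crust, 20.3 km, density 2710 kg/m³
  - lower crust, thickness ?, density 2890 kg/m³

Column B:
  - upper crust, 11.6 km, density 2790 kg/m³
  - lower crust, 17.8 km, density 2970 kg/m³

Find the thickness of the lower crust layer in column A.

Take the compensation level at the base of the deeper column (depth z_c below the surface of column A) and equate Σ ρ_i t_i down to z_c; mantle fills any gap and the z_c terms cancel.
Column A: 1.24×919 + 20.3×2710 + x×2890 + (z_c − 21.54 − x)×3280
Column B: 2.48×0 + 11.6×2790 + 17.8×2970 + (z_c − 2.48 − 29.4)×3280
The z_c×3280 term appears on both sides and cancels. Collect the known terms of each column as K = Σ(ρt)_known − 3280 × (depth of known layers): K_A = 56152.56 − 3280×21.54 = −14498.64; K_B = 85230 − 3280×(2.48 + 29.4) = −19336.4.
Balance: K_A − x×(3280 − 2890) = K_B, so x = (K_A − K_B)/(3280 − 2890) = 4837.76/390 = 12.4 km.

12.4 km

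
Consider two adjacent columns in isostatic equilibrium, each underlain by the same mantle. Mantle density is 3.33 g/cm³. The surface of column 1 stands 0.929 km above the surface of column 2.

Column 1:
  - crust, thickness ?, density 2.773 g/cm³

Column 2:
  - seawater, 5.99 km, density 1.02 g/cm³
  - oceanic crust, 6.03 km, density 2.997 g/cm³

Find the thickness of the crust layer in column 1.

Take the compensation level at the base of the deeper column (depth z_c below the surface of column 1) and equate Σ ρ_i t_i down to z_c; mantle fills any gap and the z_c terms cancel.
Column 1: x×2.773 + (z_c − 0 − x)×3.33
Column 2: 0.929×0 + 5.99×1.02 + 6.03×2.997 + (z_c − 0.929 − 12.02)×3.33
The z_c×3.33 term appears on both sides and cancels. Collect the known terms of each column as K = Σ(ρt)_known − 3.33 × (depth of known layers): K_1 = 0 − 3.33×0 = 0; K_2 = 24.18171 − 3.33×(0.929 + 12.02) = −18.93846.
Balance: K_1 − x×(3.33 − 2.773) = K_2, so x = (K_1 − K_2)/(3.33 − 2.773) = 18.9385/0.557 = 34 km.

34 km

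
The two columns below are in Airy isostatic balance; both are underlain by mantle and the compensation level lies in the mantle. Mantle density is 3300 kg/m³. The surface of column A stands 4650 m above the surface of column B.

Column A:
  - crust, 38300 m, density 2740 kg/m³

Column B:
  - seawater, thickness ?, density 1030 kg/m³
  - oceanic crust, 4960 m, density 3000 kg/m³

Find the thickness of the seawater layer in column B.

Take the compensation level at the base of the deeper column (depth z_c below the surface of column A) and equate Σ ρ_i t_i down to z_c; mantle fills any gap and the z_c terms cancel.
Column A: 38300×2740 + (z_c − 38300)×3300
Column B: 4650×0 + x×1030 + 4960×3000 + (z_c − 4650 − 4960 − x)×3300
The z_c×3300 term appears on both sides and cancels. Collect the known terms of each column as K = Σ(ρt)_known − 3300 × (depth of known layers): K_A = 104942000 − 3300×38300 = −21448000; K_B = 14880000 − 3300×(4650 + 4960) = −16833000.
Balance: K_A = K_B − x×(3300 − 1030), so x = (K_B − K_A)/(3300 − 1030) = 4615000/2270 = 2030 m.

2030 m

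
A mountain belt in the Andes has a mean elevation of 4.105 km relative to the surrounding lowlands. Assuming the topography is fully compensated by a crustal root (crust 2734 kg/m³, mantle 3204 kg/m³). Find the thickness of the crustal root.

Balancing pressure at the compensation depth: the weight of the topography is balanced by the buoyancy of the root, ρ_c h = (ρ_m − ρ_c) r.
r = h · ρ_c / (ρ_m − ρ_c) = 4.105 km × 2734 / (3204 − 2734) = 23.9 km.

23.9 km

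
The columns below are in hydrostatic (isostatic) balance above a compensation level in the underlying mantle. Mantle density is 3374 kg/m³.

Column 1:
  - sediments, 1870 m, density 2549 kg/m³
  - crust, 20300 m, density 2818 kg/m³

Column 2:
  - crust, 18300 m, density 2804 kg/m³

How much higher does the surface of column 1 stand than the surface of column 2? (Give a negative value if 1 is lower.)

711 m

For any compensation level in the mantle, the mantle terms cancel and isostasy reduces to e = (Σt_1 − Σt_2) − (Σ(ρt)_1 − Σ(ρt)_2) / ρ_m.
Σt_1 = 22170 m; Σt_2 = 18300 m; Σ(ρt)_1 = 61972030; Σ(ρt)_2 = 51313200 (in m·kg/m³).
e = (22170 − 18300) − (61972030 − 51313200) / 3374 = 711 m.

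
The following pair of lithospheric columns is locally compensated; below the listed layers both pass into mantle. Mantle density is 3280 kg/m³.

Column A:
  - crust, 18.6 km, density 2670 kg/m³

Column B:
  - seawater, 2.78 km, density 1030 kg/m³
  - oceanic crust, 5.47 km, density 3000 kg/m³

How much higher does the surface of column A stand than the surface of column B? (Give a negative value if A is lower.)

1.09 km

For any compensation level in the mantle, the mantle terms cancel and isostasy reduces to e = (Σt_A − Σt_B) − (Σ(ρt)_A − Σ(ρt)_B) / ρ_m.
Σt_A = 18.6 km; Σt_B = 8.25 km; Σ(ρt)_A = 49662; Σ(ρt)_B = 19273.4 (in km·kg/m³).
e = (18.6 − 8.25) − (49662 − 19273.4) / 3280 = 1.09 km.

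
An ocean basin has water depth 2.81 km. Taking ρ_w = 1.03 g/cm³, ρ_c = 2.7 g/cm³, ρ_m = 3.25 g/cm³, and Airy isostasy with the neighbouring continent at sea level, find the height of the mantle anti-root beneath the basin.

8.53 km

Balancing pressure at the compensation depth: replacing crust with seawater at the top is compensated by replacing crust with mantle at the base: d (ρ_c − ρ_w) = a (ρ_m − ρ_c).
a = d (ρ_c − ρ_w)/(ρ_m − ρ_c) = 2.81 km × 1.67/0.55 = 8.53 km.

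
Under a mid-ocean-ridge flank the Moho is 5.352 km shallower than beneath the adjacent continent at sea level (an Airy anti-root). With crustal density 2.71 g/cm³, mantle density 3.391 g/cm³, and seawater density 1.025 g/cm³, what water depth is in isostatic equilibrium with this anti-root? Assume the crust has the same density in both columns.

Replacing a thickness d of crust by seawater at the top must be balanced by replacing crust with mantle at the base: d (ρ_c − ρ_w) = a (ρ_m − ρ_c).
d = a (ρ_m − ρ_c)/(ρ_c − ρ_w) = 5.352 km × 0.681/1.685 = 2.16 km.

2.16 km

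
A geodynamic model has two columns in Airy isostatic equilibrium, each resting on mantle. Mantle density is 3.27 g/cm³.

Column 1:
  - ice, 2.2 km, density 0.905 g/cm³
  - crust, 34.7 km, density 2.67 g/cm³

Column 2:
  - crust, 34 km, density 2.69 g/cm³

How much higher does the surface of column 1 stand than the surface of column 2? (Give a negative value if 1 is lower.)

For any compensation level in the mantle, the mantle terms cancel and isostasy reduces to e = (Σt_1 − Σt_2) − (Σ(ρt)_1 − Σ(ρt)_2) / ρ_m.
Σt_1 = 36.9 km; Σt_2 = 34 km; Σ(ρt)_1 = 94.64; Σ(ρt)_2 = 91.46 (in km·g/cm³).
e = (36.9 − 34) − (94.64 − 91.46) / 3.27 = 1.93 km.

1.93 km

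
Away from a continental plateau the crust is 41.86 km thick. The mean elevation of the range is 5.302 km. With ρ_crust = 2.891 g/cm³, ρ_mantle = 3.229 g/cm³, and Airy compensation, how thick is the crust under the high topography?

92.5 km

Root depth r = h ρ_c / (ρ_m − ρ_c) = 5.302 km × 2.891 / 0.338 = 45.35 km.
Total thickness = T + h + r = 41.86 km + 5.302 km + 45.35 km = 92.5 km.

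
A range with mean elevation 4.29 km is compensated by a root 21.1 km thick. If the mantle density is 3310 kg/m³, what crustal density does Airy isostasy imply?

2750 kg/m³

ρ_c h = (ρ_m − ρ_c) r → ρ_c (h + r) = ρ_m r → ρ_c = ρ_m r / (h + r).
ρ_c = 3310 × 21.1 km / (4.29 km + 21.1 km) = 2750 kg/m³.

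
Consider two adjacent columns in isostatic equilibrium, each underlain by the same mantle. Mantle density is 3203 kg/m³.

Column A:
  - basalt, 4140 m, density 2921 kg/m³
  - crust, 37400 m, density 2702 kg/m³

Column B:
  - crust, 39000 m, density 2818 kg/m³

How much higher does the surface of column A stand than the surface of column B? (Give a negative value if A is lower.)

1530 m

For any compensation level in the mantle, the mantle terms cancel and isostasy reduces to e = (Σt_A − Σt_B) − (Σ(ρt)_A − Σ(ρt)_B) / ρ_m.
Σt_A = 41540 m; Σt_B = 39000 m; Σ(ρt)_A = 113147740; Σ(ρt)_B = 109902000 (in m·kg/m³).
e = (41540 − 39000) − (113147740 − 109902000) / 3203 = 1530 m.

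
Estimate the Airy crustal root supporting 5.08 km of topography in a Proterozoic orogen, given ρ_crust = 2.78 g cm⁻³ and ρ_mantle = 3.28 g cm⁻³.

28.2 km

In Airy isostatic equilibrium: the weight of the topography is balanced by the buoyancy of the root, ρ_c h = (ρ_m − ρ_c) r.
r = h · ρ_c / (ρ_m − ρ_c) = 5.08 km × 2.78 / (3.28 − 2.78) = 28.2 km.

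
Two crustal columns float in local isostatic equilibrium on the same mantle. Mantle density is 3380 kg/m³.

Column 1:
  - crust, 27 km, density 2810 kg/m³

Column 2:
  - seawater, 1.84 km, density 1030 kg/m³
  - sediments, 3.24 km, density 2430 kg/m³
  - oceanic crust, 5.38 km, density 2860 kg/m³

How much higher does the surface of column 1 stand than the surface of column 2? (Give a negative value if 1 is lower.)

For any compensation level in the mantle, the mantle terms cancel and isostasy reduces to e = (Σt_1 − Σt_2) − (Σ(ρt)_1 − Σ(ρt)_2) / ρ_m.
Σt_1 = 27 km; Σt_2 = 10.46 km; Σ(ρt)_1 = 75870; Σ(ρt)_2 = 25155.2 (in km·kg/m³).
e = (27 − 10.46) − (75870 − 25155.2) / 3380 = 1.54 km.

1.54 km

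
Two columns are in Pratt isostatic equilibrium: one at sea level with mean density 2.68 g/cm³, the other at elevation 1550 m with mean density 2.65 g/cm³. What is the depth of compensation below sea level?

137000 m

ρ_ref D = ρ (D + h) → D (ρ_ref − ρ) = ρ h.
D = ρ h/(ρ_ref − ρ) = 2.65 × 1550 m/(2.68 − 2.65) = 137000 m.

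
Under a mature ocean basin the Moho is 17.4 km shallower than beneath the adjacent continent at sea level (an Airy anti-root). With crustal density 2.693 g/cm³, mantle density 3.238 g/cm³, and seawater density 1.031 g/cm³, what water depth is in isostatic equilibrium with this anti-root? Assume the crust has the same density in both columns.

5.71 km

Replacing a thickness d of crust by seawater at the top must be balanced by replacing crust with mantle at the base: d (ρ_c − ρ_w) = a (ρ_m − ρ_c).
d = a (ρ_m − ρ_c)/(ρ_c − ρ_w) = 17.4 km × 0.545/1.662 = 5.71 km.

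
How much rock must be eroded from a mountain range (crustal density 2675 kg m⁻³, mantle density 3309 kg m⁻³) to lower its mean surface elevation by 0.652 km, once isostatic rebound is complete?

Net drop Δ = e − u = e − e ρ_c/ρ_m = e (ρ_m − ρ_c)/ρ_m.
e = Δ ρ_m/(ρ_m − ρ_c) = 0.652 km × 3309/634 = 3.4 km.

3.4 km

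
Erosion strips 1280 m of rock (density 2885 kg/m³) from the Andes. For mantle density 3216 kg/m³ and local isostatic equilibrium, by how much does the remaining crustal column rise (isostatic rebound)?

1150 m

Unloading: uplift u = e ρ_c/ρ_m = 1280 m × 2885/3216 = 1150 m.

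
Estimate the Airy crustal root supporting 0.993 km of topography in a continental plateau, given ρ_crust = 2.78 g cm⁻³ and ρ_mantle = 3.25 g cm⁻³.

5.87 km

Equating mass per unit area of the two columns: the weight of the topography is balanced by the buoyancy of the root, ρ_c h = (ρ_m − ρ_c) r.
r = h · ρ_c / (ρ_m − ρ_c) = 0.993 km × 2.78 / (3.25 − 2.78) = 5.87 km.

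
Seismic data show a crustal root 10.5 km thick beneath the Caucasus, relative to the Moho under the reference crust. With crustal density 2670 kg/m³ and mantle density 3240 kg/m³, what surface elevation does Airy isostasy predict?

In Airy isostatic equilibrium: ρ_c h = (ρ_m − ρ_c) r.
h = r (ρ_m − ρ_c) / ρ_c = 10.5 km × (3240 − 2670) / 2670 = 2.24 km.

2.24 km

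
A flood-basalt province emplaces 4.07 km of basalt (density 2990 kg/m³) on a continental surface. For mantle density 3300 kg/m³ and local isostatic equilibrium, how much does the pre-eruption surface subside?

3.69 km

Subaerial loading: s = t ρ_load / ρ_m.
s = 4.07 km × 2990/3300 = 3.69 km.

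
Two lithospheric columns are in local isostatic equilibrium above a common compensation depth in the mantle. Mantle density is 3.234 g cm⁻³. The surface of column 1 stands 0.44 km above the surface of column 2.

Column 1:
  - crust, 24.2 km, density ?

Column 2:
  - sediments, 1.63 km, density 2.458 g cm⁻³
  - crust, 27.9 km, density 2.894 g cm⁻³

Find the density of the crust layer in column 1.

2.73 g cm⁻³

Take the compensation level at the base of the deeper column (depth z_c below the surface of column 1) and equate Σ ρ_i t_i down to z_c; mantle fills any gap and the z_c terms cancel.
Column 1: 24.2×ρ + (z_c − 24.2)×3.234
Column 2: 0.44×0 + 1.63×2.458 + 27.9×2.894 + (z_c − 0.44 − 29.53)×3.234
The z_c×3.234 term appears on both sides and cancels. Collect the known terms of each column as K = Σ(ρt)_known − 3.234 × (depth of known layers): K_1 = 0 − 3.234×24.2 = −78.2628; K_2 = 84.74914 − 3.234×(0.44 + 29.53) = −12.17384.
Balance: K_1 + 24.2×ρ = K_2, so ρ = (K_2 − K_1)/24.2 = 66.089/24.2 = 2.73 g cm⁻³.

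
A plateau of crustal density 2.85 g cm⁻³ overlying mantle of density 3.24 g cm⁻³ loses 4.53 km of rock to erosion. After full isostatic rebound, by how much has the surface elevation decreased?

0.545 km

Rebound u = e ρ_c/ρ_m = 4.53 km × 2.85/3.24 = 3.985 km.
Net surface drop = e − u = 4.53 km − 3.985 km = e (ρ_m − ρ_c)/ρ_m = 0.545 km.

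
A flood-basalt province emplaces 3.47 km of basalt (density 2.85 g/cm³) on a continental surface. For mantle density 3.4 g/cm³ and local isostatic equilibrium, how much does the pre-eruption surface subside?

Subaerial loading: s = t ρ_load / ρ_m.
s = 3.47 km × 2.85/3.4 = 2.91 km.

2.91 km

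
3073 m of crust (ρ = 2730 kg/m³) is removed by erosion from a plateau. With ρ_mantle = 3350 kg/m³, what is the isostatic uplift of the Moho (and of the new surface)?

2500 m

Unloading: uplift u = e ρ_c/ρ_m = 3073 m × 2730/3350 = 2500 m.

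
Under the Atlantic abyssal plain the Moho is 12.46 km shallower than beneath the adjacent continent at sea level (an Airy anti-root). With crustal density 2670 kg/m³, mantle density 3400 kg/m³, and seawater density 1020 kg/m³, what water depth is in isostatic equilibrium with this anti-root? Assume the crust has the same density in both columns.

5.51 km

Replacing a thickness d of crust by seawater at the top must be balanced by replacing crust with mantle at the base: d (ρ_c − ρ_w) = a (ρ_m − ρ_c).
d = a (ρ_m − ρ_c)/(ρ_c − ρ_w) = 12.46 km × 730/1650 = 5.51 km.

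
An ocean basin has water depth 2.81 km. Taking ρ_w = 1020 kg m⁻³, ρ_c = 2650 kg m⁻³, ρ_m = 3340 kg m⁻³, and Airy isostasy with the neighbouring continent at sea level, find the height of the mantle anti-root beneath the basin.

Isostatic balance requires: replacing crust with seawater at the top is compensated by replacing crust with mantle at the base: d (ρ_c − ρ_w) = a (ρ_m − ρ_c).
a = d (ρ_c − ρ_w)/(ρ_m − ρ_c) = 2.81 km × 1630/690 = 6.64 km.

6.64 km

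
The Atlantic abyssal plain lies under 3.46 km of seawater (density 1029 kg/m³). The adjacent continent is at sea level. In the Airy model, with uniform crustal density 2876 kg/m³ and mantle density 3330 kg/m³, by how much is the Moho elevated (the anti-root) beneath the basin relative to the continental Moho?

14.1 km

For local isostatic compensation: replacing crust with seawater at the top is compensated by replacing crust with mantle at the base: d (ρ_c − ρ_w) = a (ρ_m − ρ_c).
a = d (ρ_c − ρ_w)/(ρ_m − ρ_c) = 3.46 km × 1847/454 = 14.1 km.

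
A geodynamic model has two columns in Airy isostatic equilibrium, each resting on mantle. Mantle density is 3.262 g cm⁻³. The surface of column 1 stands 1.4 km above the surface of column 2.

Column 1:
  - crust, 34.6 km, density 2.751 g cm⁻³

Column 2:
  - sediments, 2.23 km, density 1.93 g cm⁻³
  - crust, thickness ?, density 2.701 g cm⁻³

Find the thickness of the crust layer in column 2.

18.1 km

Take the compensation level at the base of the deeper column (depth z_c below the surface of column 1) and equate Σ ρ_i t_i down to z_c; mantle fills any gap and the z_c terms cancel.
Column 1: 34.6×2.751 + (z_c − 34.6)×3.262
Column 2: 1.4×0 + 2.23×1.93 + x×2.701 + (z_c − 1.4 − 2.23 − x)×3.262
The z_c×3.262 term appears on both sides and cancels. Collect the known terms of each column as K = Σ(ρt)_known − 3.262 × (depth of known layers): K_1 = 95.1846 − 3.262×34.6 = −17.6806; K_2 = 4.3039 − 3.262×(1.4 + 2.23) = −7.53716.
Balance: K_1 = K_2 − x×(3.262 − 2.701), so x = (K_2 − K_1)/(3.262 − 2.701) = 10.1434/0.561 = 18.1 km.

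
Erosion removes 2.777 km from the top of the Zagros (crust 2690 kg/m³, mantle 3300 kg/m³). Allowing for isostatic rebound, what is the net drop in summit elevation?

0.513 km

Rebound u = e ρ_c/ρ_m = 2.777 km × 2690/3300 = 2.264 km.
Net surface drop = e − u = 2.777 km − 2.264 km = e (ρ_m − ρ_c)/ρ_m = 0.513 km.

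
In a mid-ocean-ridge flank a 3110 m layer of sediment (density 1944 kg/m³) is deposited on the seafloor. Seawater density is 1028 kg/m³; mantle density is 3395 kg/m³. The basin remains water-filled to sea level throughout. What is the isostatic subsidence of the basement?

1200 m

Submarine loading: the sediment displaces seawater, and the subsidence is in turn flooded, so s (ρ_m − ρ_w) = t (ρ_sed − ρ_w).
s = 3110 m × (1944 − 1028) / (3395 − 1028) = 1200 m.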